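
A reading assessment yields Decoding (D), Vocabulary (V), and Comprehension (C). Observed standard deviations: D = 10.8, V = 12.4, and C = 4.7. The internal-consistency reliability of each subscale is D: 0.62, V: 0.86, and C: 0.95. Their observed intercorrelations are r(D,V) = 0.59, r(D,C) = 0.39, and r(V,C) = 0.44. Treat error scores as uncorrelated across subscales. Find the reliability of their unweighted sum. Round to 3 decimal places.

0.876

Var(D+V+C) = 10.8² + 12.4² + 4.7² + 2·[10.8·12.4·0.59 + 10.8·4.7·0.39 + 12.4·4.7·0.44] = 292.49 + 248.905 = 541.395.
Because errors are independent across components, Cov(Tᵢ,Tⱼ) = Cov(Xᵢ,Xⱼ); the off-diagonal part of the true-score variance is the same as above.
True-score variance = [10.8²·0.62 + 12.4²·0.86 + 4.7²·0.95] + 248.905 = 225.536 + 248.905 = 474.441.
Reliability = 474.441 / 541.395 = 0.876.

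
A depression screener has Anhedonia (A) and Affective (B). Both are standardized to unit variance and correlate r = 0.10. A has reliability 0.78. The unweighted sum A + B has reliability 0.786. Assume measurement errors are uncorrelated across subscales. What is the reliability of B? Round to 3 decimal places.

0.749

Var(A+B) = 2 + 2·0.10 = 2.200.
True-score variance = ρ_A + ρ_B + 2·0.10, so 0.786 = (0.78 + ρ_B + 0.20) / 2.200.
ρ_B = 0.786·2.200 − 0.78 − 0.20 = 0.749.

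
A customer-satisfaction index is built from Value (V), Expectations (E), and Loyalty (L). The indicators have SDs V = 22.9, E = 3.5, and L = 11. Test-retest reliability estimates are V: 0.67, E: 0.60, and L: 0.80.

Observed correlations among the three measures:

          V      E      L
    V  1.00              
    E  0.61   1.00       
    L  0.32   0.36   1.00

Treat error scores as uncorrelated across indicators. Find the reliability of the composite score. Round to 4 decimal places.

Var(V+E+L) = 22.9² + 3.5² + 11² + 2·[22.9·3.5·0.61 + 22.9·11·0.32 + 3.5·11·0.36] = 657.66 + 286.719 = 944.379.
Because errors are independent across components, Cov(Tᵢ,Tⱼ) = Cov(Xᵢ,Xⱼ); the off-diagonal part of the true-score variance is the same as above.
True-score variance = [22.9²·0.67 + 3.5²·0.60 + 11²·0.80] + 286.719 = 455.505 + 286.719 = 742.224.
Reliability = 742.224 / 944.379 = 0.7859.

0.7859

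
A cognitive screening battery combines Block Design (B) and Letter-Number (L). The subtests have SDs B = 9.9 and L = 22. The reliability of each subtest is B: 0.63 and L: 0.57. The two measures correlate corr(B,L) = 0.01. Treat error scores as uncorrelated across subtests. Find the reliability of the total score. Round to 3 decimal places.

0.583

Var(B+L) = 9.9² + 22² + 2·[9.9·22·0.01] = 582.01 + 4.356 = 586.366.
Because errors are independent across components, Cov(Tᵢ,Tⱼ) = Cov(Xᵢ,Xⱼ); the off-diagonal part of the true-score variance is the same as above.
True-score variance = [9.9²·0.63 + 22²·0.57] + 4.356 = 337.626 + 4.356 = 341.982.
Reliability = 341.982 / 586.366 = 0.583.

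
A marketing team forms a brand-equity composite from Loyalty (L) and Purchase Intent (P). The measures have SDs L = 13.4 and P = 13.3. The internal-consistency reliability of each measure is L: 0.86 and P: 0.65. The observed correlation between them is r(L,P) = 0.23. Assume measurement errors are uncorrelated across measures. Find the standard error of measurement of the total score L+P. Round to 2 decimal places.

Var(total) = 356.45 + 81.9812 = 438.431.
True-score variance = 269.4 + 81.9812 = 351.381, so reliability = 0.8015.
Error variance = 438.431 − 351.381 = 87.0499; SEM = √87.0499 = 9.33.

9.33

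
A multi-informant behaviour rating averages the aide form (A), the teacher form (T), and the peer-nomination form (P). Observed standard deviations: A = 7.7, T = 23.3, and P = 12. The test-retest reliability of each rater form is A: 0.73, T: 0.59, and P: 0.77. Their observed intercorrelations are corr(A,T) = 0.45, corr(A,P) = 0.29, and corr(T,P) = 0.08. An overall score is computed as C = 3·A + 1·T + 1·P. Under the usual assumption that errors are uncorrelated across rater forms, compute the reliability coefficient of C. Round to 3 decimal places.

0.791

Var(C) = 3²·7.7² + 23.3² + 12² + 2·[3·7.7·23.3·0.45 + 3·7.7·12·0.29 + 23.3·12·0.08] = 1220.5 + 689.919 = 1910.42.
Because errors are independent across components, Cov(Tᵢ,Tⱼ) = Cov(Xᵢ,Xⱼ); the off-diagonal part of the true-score variance is the same as above.
True-score variance = [3²·7.7²·0.73 + 23.3²·0.59 + 12²·0.77] + 689.919 = 820.72 + 689.919 = 1510.64.
Reliability = 1510.64 / 1910.42 = 0.791.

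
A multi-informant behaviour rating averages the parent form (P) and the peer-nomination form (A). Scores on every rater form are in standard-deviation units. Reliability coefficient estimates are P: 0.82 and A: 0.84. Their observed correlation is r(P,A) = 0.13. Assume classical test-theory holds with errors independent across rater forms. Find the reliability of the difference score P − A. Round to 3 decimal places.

Var(P−A) = 1 + 1 − 2·0.13 = 2 − 0.26 = 1.74.
Because errors are independent across components, Cov(Tᵢ,Tⱼ) = Cov(Xᵢ,Xⱼ); the off-diagonal part of the true-score variance is the same as above.
True-score variance = [0.82 + 0.84] − 0.26 = 1.66 − 0.26 = 1.4.
Reliability = 1.4 / 1.74 = 0.805.

0.805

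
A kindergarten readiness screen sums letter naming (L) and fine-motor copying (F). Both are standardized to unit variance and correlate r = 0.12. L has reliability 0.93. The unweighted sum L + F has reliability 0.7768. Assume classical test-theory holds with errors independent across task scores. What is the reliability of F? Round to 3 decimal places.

0.570

Var(L+F) = 2 + 2·0.12 = 2.240.
True-score variance = ρ_L + ρ_F + 2·0.12, so 0.7768 = (0.93 + ρ_F + 0.24) / 2.240.
ρ_F = 0.7768·2.240 − 0.93 − 0.24 = 0.570.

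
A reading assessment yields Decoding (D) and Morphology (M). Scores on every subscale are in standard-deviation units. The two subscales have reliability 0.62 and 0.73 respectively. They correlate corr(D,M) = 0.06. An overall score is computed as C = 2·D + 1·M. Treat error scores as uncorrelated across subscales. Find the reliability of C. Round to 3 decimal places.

0.658

Var(C) = 2² + 1 + 2·[2·0.06] = 5 + 0.24 = 5.24.
With uncorrelated errors the cross-covariances are all true-score covariance, so they carry over unchanged; only the diagonal terms shrink to ρᵢσᵢ².
True-score variance = [2²·0.62 + 0.73] + 0.24 = 3.21 + 0.24 = 3.45.
Reliability = 3.45 / 5.24 = 0.658.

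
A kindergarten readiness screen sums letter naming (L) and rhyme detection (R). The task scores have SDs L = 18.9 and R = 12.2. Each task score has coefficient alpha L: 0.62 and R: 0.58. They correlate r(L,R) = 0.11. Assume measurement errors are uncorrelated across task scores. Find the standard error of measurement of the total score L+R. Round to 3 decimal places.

Var(total) = 506.05 + 50.7276 = 556.778.
True-score variance = 307.797 + 50.7276 = 358.525, so reliability = 0.6439.
Error variance = 556.778 − 358.525 = 198.253; SEM = √198.253 = 14.080.

14.080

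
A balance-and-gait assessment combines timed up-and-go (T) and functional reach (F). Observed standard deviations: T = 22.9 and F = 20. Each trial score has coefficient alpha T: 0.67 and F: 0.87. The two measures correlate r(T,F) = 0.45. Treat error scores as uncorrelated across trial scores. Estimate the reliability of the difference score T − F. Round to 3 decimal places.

Var(T−F) = 22.9² + 20² − 2·22.9·20·0.45 = 924.41 − 412.2 = 512.21.
Under uncorrelated errors the observed covariances equal the true-score covariances, so only the own-variance terms attenuate.
True-score variance = [22.9²·0.67 + 20²·0.87] − 412.2 = 699.355 − 412.2 = 287.155.
Reliability = 287.155 / 512.21 = 0.561.

0.561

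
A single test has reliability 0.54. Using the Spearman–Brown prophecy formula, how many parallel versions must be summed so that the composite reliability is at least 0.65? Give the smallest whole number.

2

k ≥ ρ*(1−ρ₁)/(ρ₁(1−ρ*)) = 0.65·0.46 / (0.54·0.35) = 1.582.
Smallest integer k = 2.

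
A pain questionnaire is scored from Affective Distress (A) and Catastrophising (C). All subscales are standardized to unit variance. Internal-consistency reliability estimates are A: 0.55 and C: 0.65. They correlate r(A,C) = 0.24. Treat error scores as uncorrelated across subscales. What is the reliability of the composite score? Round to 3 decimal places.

0.677

Var(A+C) = 2 + 2·[0.24] = 2 + 0.48 = 2.48.
Because errors are independent across components, Cov(Tᵢ,Tⱼ) = Cov(Xᵢ,Xⱼ); the off-diagonal part of the true-score variance is the same as above.
True-score variance = [0.55 + 0.65] + 0.48 = 1.2 + 0.48 = 1.68.
Reliability = 1.68 / 2.48 = 0.677.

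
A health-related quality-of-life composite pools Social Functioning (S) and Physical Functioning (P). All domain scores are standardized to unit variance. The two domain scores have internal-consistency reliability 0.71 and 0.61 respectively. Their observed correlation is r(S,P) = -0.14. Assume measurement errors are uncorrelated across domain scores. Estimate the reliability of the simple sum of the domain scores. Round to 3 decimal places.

Var(S+P) = 2 + 2·[(-0.14)] = 2 − 0.28 = 1.72.
With uncorrelated errors the cross-covariances are all true-score covariance, so they carry over unchanged; only the diagonal terms shrink to ρᵢσᵢ².
True-score variance = [0.71 + 0.61] − 0.28 = 1.32 − 0.28 = 1.04.
Reliability = 1.04 / 1.72 = 0.605.

0.605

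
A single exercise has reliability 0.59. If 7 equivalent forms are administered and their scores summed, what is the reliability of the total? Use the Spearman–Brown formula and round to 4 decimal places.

ρ_k = kρ / (1 + (k−1)ρ) = 7·0.59 / (1 + 6·0.59) = 4.130 / 4.540 = 0.9097.

0.9097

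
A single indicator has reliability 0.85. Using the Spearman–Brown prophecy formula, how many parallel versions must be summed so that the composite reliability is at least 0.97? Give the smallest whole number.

6

k ≥ ρ*(1−ρ₁)/(ρ₁(1−ρ*)) = 0.97·0.15 / (0.85·0.03) = 5.706.
Smallest integer k = 6.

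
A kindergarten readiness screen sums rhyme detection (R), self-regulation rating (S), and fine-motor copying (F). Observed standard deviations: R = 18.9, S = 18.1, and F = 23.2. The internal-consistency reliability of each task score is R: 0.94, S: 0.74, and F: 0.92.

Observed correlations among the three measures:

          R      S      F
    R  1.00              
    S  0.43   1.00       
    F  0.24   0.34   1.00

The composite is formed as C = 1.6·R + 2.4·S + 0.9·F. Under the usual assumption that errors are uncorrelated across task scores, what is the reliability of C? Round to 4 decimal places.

0.8902

Var(C) = 1.6²·18.9² + 2.4²·18.1² + 0.9²·23.2² + 2·[3.84·18.9·18.1·0.43 + 1.44·18.9·23.2·0.24 + 2.16·18.1·23.2·0.34] = 3237.47 + 2049.57 = 5287.04.
With uncorrelated errors the cross-covariances are all true-score covariance, so they carry over unchanged; only the diagonal terms shrink to ρᵢσᵢ².
True-score variance = [1.6²·18.9²·0.94 + 2.4²·18.1²·0.74 + 0.9²·23.2²·0.92] + 2049.57 = 2657.09 + 2049.57 = 4706.67.
Reliability = 4706.67 / 5287.04 = 0.8902.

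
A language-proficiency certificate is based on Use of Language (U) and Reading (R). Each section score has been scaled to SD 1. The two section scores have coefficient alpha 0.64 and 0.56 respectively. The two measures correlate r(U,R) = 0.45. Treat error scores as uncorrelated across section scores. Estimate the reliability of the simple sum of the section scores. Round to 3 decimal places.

Var(U+R) = 2 + 2·[0.45] = 2 + 0.9 = 2.9.
Under uncorrelated errors the observed covariances equal the true-score covariances, so only the own-variance terms attenuate.
True-score variance = [0.64 + 0.56] + 0.9 = 1.2 + 0.9 = 2.1.
Reliability = 2.1 / 2.9 = 0.724.

0.724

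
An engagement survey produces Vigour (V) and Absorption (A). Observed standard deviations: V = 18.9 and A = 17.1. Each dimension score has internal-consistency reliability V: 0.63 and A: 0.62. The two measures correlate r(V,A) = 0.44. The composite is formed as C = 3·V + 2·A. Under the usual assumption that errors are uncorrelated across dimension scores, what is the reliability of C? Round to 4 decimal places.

0.7317

Var(C) = 3²·18.9² + 2²·17.1² + 2·[6·18.9·17.1·0.44] = 4384.53 + 1706.44 = 6090.97.
Because errors are independent across components, Cov(Tᵢ,Tⱼ) = Cov(Xᵢ,Xⱼ); the off-diagonal part of the true-score variance is the same as above.
True-score variance = [3²·18.9²·0.63 + 2²·17.1²·0.62] + 1706.44 = 2750.56 + 1706.44 = 4457.
Reliability = 4457 / 6090.97 = 0.7317.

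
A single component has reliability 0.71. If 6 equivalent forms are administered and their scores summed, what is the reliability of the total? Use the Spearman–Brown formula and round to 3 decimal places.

0.936

ρ_k = kρ / (1 + (k−1)ρ) = 6·0.71 / (1 + 5·0.71) = 4.260 / 4.550 = 0.936.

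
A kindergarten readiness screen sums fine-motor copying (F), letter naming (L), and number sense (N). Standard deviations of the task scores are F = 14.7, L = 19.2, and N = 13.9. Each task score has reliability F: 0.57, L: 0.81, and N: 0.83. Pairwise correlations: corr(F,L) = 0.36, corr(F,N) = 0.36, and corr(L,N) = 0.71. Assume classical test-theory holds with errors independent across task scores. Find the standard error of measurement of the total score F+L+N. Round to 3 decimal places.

Var(total) = 777.94 + 729.3 = 1507.24.
True-score variance = 582.134 + 729.3 = 1311.43, so reliability = 0.8701.
Error variance = 1507.24 − 1311.43 = 195.806; SEM = √195.806 = 13.993.

13.993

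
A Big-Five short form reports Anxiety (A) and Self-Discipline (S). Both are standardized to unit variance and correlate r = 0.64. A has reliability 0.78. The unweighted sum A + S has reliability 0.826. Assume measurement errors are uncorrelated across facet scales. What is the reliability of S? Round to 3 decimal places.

Var(A+S) = 2 + 2·0.64 = 3.280.
True-score variance = ρ_A + ρ_S + 2·0.64, so 0.826 = (0.78 + ρ_S + 1.28) / 3.280.
ρ_S = 0.826·3.280 − 0.78 − 1.28 = 0.649.

0.649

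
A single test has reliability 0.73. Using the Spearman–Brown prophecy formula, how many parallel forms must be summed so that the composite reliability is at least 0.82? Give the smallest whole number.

2

k ≥ ρ*(1−ρ₁)/(ρ₁(1−ρ*)) = 0.82·0.27 / (0.73·0.18) = 1.685.
Smallest integer k = 2.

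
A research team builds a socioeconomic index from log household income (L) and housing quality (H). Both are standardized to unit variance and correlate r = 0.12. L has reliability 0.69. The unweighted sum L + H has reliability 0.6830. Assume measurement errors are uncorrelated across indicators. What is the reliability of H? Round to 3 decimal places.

0.600

Var(L+H) = 2 + 2·0.12 = 2.240.
True-score variance = ρ_L + ρ_H + 2·0.12, so 0.6830 = (0.69 + ρ_H + 0.24) / 2.240.
ρ_H = 0.6830·2.240 − 0.69 − 0.24 = 0.600.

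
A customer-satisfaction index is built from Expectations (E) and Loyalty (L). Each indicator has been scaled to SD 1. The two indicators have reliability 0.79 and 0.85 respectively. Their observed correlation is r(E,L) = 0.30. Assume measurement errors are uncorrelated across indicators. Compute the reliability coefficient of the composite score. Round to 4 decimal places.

0.8615

Var(E+L) = 2 + 2·[0.30] = 2 + 0.6 = 2.6.
With uncorrelated errors the cross-covariances are all true-score covariance, so they carry over unchanged; only the diagonal terms shrink to ρᵢσᵢ².
True-score variance = [0.79 + 0.85] + 0.6 = 1.64 + 0.6 = 2.24.
Reliability = 2.24 / 2.6 = 0.8615.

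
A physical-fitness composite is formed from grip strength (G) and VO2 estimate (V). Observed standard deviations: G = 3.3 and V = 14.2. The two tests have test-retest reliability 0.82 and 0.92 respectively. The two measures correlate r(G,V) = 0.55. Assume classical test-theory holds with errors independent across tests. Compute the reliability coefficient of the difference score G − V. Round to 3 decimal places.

0.888

Var(G−V) = 3.3² + 14.2² − 2·3.3·14.2·0.55 = 212.53 − 51.546 = 160.984.
Because errors are independent across components, Cov(Tᵢ,Tⱼ) = Cov(Xᵢ,Xⱼ); the off-diagonal part of the true-score variance is the same as above.
True-score variance = [3.3²·0.82 + 14.2²·0.92] − 51.546 = 194.439 − 51.546 = 142.893.
Reliability = 142.893 / 160.984 = 0.888.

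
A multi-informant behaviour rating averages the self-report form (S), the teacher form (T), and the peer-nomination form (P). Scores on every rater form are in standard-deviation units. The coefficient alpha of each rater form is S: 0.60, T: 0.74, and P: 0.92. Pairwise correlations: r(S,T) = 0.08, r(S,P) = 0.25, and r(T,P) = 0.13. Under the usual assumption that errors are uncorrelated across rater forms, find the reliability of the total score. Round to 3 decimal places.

Var(S+T+P) = 3 + 2·[0.08 + 0.25 + 0.13] = 3 + 0.92 = 3.92.
With uncorrelated errors the cross-covariances are all true-score covariance, so they carry over unchanged; only the diagonal terms shrink to ρᵢσᵢ².
True-score variance = [0.60 + 0.74 + 0.92] + 0.92 = 2.26 + 0.92 = 3.18.
Reliability = 3.18 / 3.92 = 0.811.

0.811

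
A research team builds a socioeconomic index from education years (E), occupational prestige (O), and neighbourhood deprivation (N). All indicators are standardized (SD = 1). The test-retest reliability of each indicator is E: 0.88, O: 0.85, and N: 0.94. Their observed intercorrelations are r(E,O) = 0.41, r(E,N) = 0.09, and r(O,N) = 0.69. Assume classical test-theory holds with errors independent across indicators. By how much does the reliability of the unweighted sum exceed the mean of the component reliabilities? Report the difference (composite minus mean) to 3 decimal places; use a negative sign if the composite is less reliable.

0.049

Var(sum) = 3 + 2.38 = 5.38; true-score variance = 2.67 + 2.38 = 5.05; composite reliability = 0.9387.
Mean component reliability = 0.8900.
Difference = 0.9387 − 0.8900 = 0.049.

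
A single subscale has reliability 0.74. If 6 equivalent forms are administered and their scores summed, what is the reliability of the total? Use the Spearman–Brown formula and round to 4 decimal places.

0.9447

ρ_k = kρ / (1 + (k−1)ρ) = 6·0.74 / (1 + 5·0.74) = 4.440 / 4.700 = 0.9447.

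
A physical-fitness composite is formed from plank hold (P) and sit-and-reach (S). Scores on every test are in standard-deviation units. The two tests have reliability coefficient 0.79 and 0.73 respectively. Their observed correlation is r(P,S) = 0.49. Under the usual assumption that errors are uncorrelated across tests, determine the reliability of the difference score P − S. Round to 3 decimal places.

0.529

Var(P−S) = 1 + 1 − 2·0.49 = 2 − 0.98 = 1.02.
Because errors are independent across components, Cov(Tᵢ,Tⱼ) = Cov(Xᵢ,Xⱼ); the off-diagonal part of the true-score variance is the same as above.
True-score variance = [0.79 + 0.73] − 0.98 = 1.52 − 0.98 = 0.54.
Reliability = 0.54 / 1.02 = 0.529.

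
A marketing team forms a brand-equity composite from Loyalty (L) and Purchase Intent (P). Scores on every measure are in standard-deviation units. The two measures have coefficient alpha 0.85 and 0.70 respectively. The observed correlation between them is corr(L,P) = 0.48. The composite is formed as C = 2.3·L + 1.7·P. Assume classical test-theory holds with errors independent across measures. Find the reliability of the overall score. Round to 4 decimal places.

Var(C) = 2.3² + 1.7² + 2·[3.91·0.48] = 8.18 + 3.7536 = 11.9336.
Under uncorrelated errors the observed covariances equal the true-score covariances, so only the own-variance terms attenuate.
True-score variance = [2.3²·0.85 + 1.7²·0.70] + 3.7536 = 6.5195 + 3.7536 = 10.2731.
Reliability = 10.2731 / 11.9336 = 0.8609.

0.8609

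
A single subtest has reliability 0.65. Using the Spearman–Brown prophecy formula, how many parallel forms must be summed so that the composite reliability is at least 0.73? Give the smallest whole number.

2

k ≥ ρ*(1−ρ₁)/(ρ₁(1−ρ*)) = 0.73·0.35 / (0.65·0.27) = 1.456.
Smallest integer k = 2.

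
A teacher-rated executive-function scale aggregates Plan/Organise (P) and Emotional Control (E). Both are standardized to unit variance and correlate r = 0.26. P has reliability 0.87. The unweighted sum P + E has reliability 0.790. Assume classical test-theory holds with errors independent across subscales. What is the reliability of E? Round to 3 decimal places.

Var(P+E) = 2 + 2·0.26 = 2.520.
True-score variance = ρ_P + ρ_E + 2·0.26, so 0.790 = (0.87 + ρ_E + 0.52) / 2.520.
ρ_E = 0.790·2.520 − 0.87 − 0.52 = 0.601.

0.601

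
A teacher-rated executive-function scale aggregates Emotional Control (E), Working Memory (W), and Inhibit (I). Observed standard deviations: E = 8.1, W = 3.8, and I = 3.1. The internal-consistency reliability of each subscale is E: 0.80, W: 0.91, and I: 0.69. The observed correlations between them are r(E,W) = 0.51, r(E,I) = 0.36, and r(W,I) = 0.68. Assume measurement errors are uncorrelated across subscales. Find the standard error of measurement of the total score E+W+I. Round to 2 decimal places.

4.17

Var(total) = 89.66 + 65.4956 = 155.156.
True-score variance = 72.2593 + 65.4956 = 137.755, so reliability = 0.8879.
Error variance = 155.156 − 137.755 = 17.4007; SEM = √17.4007 = 4.17.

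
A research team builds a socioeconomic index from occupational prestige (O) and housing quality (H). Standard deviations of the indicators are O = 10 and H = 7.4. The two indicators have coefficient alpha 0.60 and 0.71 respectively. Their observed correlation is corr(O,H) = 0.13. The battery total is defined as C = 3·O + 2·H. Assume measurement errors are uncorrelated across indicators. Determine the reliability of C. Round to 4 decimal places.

Var(C) = 3²·10² + 2²·7.4² + 2·[6·10·7.4·0.13] = 1119.04 + 115.44 = 1234.48.
Because errors are independent across components, Cov(Tᵢ,Tⱼ) = Cov(Xᵢ,Xⱼ); the off-diagonal part of the true-score variance is the same as above.
True-score variance = [3²·10²·0.60 + 2²·7.4²·0.71] + 115.44 = 695.518 + 115.44 = 810.958.
Reliability = 810.958 / 1234.48 = 0.6569.

0.6569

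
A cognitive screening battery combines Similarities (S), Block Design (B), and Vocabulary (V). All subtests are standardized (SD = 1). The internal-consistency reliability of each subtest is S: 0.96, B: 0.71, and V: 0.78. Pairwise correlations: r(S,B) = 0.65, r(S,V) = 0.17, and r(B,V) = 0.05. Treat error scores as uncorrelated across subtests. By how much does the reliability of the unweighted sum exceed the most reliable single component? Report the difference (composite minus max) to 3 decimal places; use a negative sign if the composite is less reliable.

Var(sum) = 3 + 1.74 = 4.74; true-score variance = 2.45 + 1.74 = 4.19; composite reliability = 0.8840.
Max component reliability = 0.9600.
Difference = 0.8840 − 0.9600 = -0.076.

-0.076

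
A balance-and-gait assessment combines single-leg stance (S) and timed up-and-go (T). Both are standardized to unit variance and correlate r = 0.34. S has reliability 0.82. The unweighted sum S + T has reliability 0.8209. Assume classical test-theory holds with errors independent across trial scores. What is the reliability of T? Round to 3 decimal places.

0.700

Var(S+T) = 2 + 2·0.34 = 2.680.
True-score variance = ρ_S + ρ_T + 2·0.34, so 0.8209 = (0.82 + ρ_T + 0.68) / 2.680.
ρ_T = 0.8209·2.680 − 0.82 − 0.68 = 0.700.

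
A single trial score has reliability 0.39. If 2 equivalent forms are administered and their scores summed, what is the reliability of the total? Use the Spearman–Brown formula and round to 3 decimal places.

0.561

ρ_k = kρ / (1 + (k−1)ρ) = 2·0.39 / (1 + 1·0.39) = 0.780 / 1.390 = 0.561.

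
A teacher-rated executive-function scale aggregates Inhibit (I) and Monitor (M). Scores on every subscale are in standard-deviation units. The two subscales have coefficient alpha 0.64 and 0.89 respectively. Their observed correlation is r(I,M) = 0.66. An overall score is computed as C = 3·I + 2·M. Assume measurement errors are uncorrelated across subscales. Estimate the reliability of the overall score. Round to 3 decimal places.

0.824

Var(C) = 3² + 2² + 2·[6·0.66] = 13 + 7.92 = 20.92.
Because errors are independent across components, Cov(Tᵢ,Tⱼ) = Cov(Xᵢ,Xⱼ); the off-diagonal part of the true-score variance is the same as above.
True-score variance = [3²·0.64 + 2²·0.89] + 7.92 = 9.32 + 7.92 = 17.24.
Reliability = 17.24 / 20.92 = 0.824.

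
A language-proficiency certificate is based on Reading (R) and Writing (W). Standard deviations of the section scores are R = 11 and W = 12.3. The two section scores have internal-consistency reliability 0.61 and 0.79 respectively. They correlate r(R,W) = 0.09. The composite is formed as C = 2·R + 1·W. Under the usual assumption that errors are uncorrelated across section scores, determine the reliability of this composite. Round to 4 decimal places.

0.6776

Var(C) = 2²·11² + 12.3² + 2·[2·11·12.3·0.09] = 635.29 + 48.708 = 683.998.
With uncorrelated errors the cross-covariances are all true-score covariance, so they carry over unchanged; only the diagonal terms shrink to ρᵢσᵢ².
True-score variance = [2²·11²·0.61 + 12.3²·0.79] + 48.708 = 414.759 + 48.708 = 463.467.
Reliability = 463.467 / 683.998 = 0.6776.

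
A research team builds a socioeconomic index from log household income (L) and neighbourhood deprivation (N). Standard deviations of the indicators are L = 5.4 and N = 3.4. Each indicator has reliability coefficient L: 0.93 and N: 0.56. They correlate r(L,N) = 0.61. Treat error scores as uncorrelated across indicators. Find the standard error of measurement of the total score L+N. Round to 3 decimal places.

2.670

Var(total) = 40.72 + 22.3992 = 63.1192.
True-score variance = 33.5924 + 22.3992 = 55.9916, so reliability = 0.8871.
Error variance = 63.1192 − 55.9916 = 7.1276; SEM = √7.1276 = 2.670.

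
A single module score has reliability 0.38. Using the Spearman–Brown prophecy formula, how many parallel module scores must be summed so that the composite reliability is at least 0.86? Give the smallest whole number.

k ≥ ρ*(1−ρ₁)/(ρ₁(1−ρ*)) = 0.86·0.62 / (0.38·0.14) = 10.023.
Smallest integer k = 11.

11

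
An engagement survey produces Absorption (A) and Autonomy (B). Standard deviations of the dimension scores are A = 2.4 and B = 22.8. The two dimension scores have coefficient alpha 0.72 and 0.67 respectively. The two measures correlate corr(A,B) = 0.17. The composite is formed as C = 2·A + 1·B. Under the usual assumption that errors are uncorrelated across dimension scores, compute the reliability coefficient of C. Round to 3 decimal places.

0.693

Var(C) = 2²·2.4² + 22.8² + 2·[2·2.4·22.8·0.17] = 542.88 + 37.2096 = 580.09.
Under uncorrelated errors the observed covariances equal the true-score covariances, so only the own-variance terms attenuate.
True-score variance = [2²·2.4²·0.72 + 22.8²·0.67] + 37.2096 = 364.882 + 37.2096 = 402.091.
Reliability = 402.091 / 580.09 = 0.693.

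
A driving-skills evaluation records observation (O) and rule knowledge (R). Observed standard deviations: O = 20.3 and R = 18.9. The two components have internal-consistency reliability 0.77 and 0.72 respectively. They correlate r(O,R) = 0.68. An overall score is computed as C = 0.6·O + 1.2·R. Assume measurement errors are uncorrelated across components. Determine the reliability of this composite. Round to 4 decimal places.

0.8284

Var(C) = 0.6²·20.3² + 1.2²·18.9² + 2·[0.72·20.3·18.9·0.68] = 662.735 + 375.69 = 1038.42.
Under uncorrelated errors the observed covariances equal the true-score covariances, so only the own-variance terms attenuate.
True-score variance = [0.6²·20.3²·0.77 + 1.2²·18.9²·0.72] + 375.69 = 484.587 + 375.69 = 860.276.
Reliability = 860.276 / 1038.42 = 0.8284.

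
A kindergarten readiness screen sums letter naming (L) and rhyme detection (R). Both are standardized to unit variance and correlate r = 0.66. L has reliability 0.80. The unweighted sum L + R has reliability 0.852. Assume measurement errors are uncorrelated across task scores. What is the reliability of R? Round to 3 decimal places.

0.709

Var(L+R) = 2 + 2·0.66 = 3.320.
True-score variance = ρ_L + ρ_R + 2·0.66, so 0.852 = (0.80 + ρ_R + 1.32) / 3.320.
ρ_R = 0.852·3.320 − 0.80 − 1.32 = 0.709.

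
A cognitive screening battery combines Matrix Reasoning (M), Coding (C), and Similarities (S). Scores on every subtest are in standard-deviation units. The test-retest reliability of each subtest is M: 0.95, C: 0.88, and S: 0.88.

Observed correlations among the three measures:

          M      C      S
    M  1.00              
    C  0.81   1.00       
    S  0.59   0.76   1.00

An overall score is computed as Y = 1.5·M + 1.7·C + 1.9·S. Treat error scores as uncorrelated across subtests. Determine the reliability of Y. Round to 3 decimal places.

0.958

Var(Y) = 1.5² + 1.7² + 1.9² + 2·[2.55·0.81 + 2.85·0.59 + 3.23·0.76] = 8.75 + 12.4036 = 21.1536.
Under uncorrelated errors the observed covariances equal the true-score covariances, so only the own-variance terms attenuate.
True-score variance = [1.5²·0.95 + 1.7²·0.88 + 1.9²·0.88] + 12.4036 = 7.8575 + 12.4036 = 20.2611.
Reliability = 20.2611 / 21.1536 = 0.958.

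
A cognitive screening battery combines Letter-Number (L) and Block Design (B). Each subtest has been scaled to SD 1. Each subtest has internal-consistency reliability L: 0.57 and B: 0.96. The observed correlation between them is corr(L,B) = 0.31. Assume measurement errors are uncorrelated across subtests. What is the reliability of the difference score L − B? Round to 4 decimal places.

0.6594

Var(L−B) = 1 + 1 − 2·0.31 = 2 − 0.62 = 1.38.
With uncorrelated errors the cross-covariances are all true-score covariance, so they carry over unchanged; only the diagonal terms shrink to ρᵢσᵢ².
True-score variance = [0.57 + 0.96] − 0.62 = 1.53 − 0.62 = 0.91.
Reliability = 0.91 / 1.38 = 0.6594.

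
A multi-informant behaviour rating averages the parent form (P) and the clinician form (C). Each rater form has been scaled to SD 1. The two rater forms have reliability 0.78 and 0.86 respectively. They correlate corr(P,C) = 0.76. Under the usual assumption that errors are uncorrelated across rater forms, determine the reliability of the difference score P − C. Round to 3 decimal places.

0.250

Var(P−C) = 1 + 1 − 2·0.76 = 2 − 1.52 = 0.48.
Because errors are independent across components, Cov(Tᵢ,Tⱼ) = Cov(Xᵢ,Xⱼ); the off-diagonal part of the true-score variance is the same as above.
True-score variance = [0.78 + 0.86] − 1.52 = 1.64 − 1.52 = 0.12.
Reliability = 0.12 / 0.48 = 0.250.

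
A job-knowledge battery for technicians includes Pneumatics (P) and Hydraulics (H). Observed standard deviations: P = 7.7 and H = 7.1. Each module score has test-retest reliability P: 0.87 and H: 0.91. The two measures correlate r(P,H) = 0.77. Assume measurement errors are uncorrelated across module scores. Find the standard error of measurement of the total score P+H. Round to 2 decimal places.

Var(total) = 109.7 + 84.1918 = 193.892.
True-score variance = 97.4554 + 84.1918 = 181.647, so reliability = 0.9368.
Error variance = 193.892 − 181.647 = 12.2446; SEM = √12.2446 = 3.50.

3.50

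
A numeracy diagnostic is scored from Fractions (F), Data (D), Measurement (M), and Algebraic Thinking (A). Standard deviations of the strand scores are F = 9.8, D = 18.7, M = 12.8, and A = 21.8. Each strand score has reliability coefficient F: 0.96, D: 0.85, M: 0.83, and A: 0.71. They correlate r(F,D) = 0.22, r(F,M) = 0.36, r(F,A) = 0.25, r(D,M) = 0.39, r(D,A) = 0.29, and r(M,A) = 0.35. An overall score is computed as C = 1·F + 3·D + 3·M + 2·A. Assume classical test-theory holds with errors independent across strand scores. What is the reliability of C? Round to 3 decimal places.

Var(C) = 9.8² + 3²·18.7² + 3²·12.8² + 2²·21.8² + 2·[3·9.8·18.7·0.22 + 3·9.8·12.8·0.36 + 2·9.8·21.8·0.25 + 9·18.7·12.8·0.39 + 6·18.7·21.8·0.29 + 6·12.8·21.8·0.35] = 6618.77 + 4997.43 = 11616.2.
With uncorrelated errors the cross-covariances are all true-score covariance, so they carry over unchanged; only the diagonal terms shrink to ρᵢσᵢ².
True-score variance = [9.8²·0.96 + 3²·18.7²·0.85 + 3²·12.8²·0.83 + 2²·21.8²·0.71] + 4997.43 = 5340.89 + 4997.43 = 10338.3.
Reliability = 10338.3 / 11616.2 = 0.890.

0.890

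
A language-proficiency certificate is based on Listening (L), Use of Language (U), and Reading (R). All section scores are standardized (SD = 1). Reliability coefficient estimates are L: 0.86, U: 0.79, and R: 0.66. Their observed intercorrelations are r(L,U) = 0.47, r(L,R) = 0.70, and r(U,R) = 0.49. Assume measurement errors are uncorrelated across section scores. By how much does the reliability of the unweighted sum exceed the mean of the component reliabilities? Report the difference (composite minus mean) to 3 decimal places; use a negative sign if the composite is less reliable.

0.121

Var(sum) = 3 + 3.32 = 6.32; true-score variance = 2.31 + 3.32 = 5.63; composite reliability = 0.8908.
Mean component reliability = 0.7700.
Difference = 0.8908 − 0.7700 = 0.121.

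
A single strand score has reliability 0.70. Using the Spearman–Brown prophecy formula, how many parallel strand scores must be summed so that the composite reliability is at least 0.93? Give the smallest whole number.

6

k ≥ ρ*(1−ρ₁)/(ρ₁(1−ρ*)) = 0.93·0.30 / (0.70·0.07) = 5.694.
Smallest integer k = 6.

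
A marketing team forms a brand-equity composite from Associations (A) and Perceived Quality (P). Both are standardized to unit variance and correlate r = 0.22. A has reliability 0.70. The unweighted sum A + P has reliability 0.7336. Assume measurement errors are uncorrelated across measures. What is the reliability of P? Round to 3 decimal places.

0.650

Var(A+P) = 2 + 2·0.22 = 2.440.
True-score variance = ρ_A + ρ_P + 2·0.22, so 0.7336 = (0.70 + ρ_P + 0.44) / 2.440.
ρ_P = 0.7336·2.440 − 0.70 − 0.44 = 0.650.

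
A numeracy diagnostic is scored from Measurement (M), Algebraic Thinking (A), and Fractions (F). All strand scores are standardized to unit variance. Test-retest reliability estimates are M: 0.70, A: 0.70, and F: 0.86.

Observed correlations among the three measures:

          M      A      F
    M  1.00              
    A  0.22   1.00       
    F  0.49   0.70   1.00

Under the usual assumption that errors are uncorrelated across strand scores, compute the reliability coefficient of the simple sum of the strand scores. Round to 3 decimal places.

0.873

Var(M+A+F) = 3 + 2·[0.22 + 0.49 + 0.70] = 3 + 2.82 = 5.82.
Under uncorrelated errors the observed covariances equal the true-score covariances, so only the own-variance terms attenuate.
True-score variance = [0.70 + 0.70 + 0.86] + 2.82 = 2.26 + 2.82 = 5.08.
Reliability = 5.08 / 5.82 = 0.873.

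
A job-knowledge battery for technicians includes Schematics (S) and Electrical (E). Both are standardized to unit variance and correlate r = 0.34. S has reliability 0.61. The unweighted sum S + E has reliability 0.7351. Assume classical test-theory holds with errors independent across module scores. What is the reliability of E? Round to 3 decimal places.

0.680

Var(S+E) = 2 + 2·0.34 = 2.680.
True-score variance = ρ_S + ρ_E + 2·0.34, so 0.7351 = (0.61 + ρ_E + 0.68) / 2.680.
ρ_E = 0.7351·2.680 − 0.61 − 0.68 = 0.680.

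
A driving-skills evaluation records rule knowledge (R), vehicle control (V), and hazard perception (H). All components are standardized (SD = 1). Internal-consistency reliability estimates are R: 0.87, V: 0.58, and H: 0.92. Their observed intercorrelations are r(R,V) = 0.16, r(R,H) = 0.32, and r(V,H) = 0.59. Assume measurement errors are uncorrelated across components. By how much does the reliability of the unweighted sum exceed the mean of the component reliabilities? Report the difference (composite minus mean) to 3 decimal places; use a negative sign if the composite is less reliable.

Var(sum) = 3 + 2.14 = 5.14; true-score variance = 2.37 + 2.14 = 4.51; composite reliability = 0.8774.
Mean component reliability = 0.7900.
Difference = 0.8774 − 0.7900 = 0.087.

0.087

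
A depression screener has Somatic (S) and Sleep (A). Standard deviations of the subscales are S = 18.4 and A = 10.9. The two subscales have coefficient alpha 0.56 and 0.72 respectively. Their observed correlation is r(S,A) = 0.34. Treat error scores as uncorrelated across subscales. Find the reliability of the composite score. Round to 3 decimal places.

0.693

Var(S+A) = 18.4² + 10.9² + 2·[18.4·10.9·0.34] = 457.37 + 136.381 = 593.751.
Because errors are independent across components, Cov(Tᵢ,Tⱼ) = Cov(Xᵢ,Xⱼ); the off-diagonal part of the true-score variance is the same as above.
True-score variance = [18.4²·0.56 + 10.9²·0.72] + 136.381 = 275.137 + 136.381 = 411.518.
Reliability = 411.518 / 593.751 = 0.693.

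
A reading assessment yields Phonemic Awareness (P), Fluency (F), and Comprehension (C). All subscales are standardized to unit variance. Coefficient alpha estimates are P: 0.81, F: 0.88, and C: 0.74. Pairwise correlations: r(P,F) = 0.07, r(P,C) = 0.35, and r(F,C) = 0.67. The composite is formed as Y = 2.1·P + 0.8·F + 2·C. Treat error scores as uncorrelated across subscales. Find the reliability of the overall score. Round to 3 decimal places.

Var(Y) = 2.1² + 0.8² + 2² + 2·[1.68·0.07 + 4.2·0.35 + 1.6·0.67] = 9.05 + 5.3192 = 14.3692.
With uncorrelated errors the cross-covariances are all true-score covariance, so they carry over unchanged; only the diagonal terms shrink to ρᵢσᵢ².
True-score variance = [2.1²·0.81 + 0.8²·0.88 + 2²·0.74] + 5.3192 = 7.0953 + 5.3192 = 12.4145.
Reliability = 12.4145 / 14.3692 = 0.864.

0.864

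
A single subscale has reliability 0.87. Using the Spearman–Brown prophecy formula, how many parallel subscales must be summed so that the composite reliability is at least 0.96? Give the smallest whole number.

4

k ≥ ρ*(1−ρ₁)/(ρ₁(1−ρ*)) = 0.96·0.13 / (0.87·0.04) = 3.586.
Smallest integer k = 4.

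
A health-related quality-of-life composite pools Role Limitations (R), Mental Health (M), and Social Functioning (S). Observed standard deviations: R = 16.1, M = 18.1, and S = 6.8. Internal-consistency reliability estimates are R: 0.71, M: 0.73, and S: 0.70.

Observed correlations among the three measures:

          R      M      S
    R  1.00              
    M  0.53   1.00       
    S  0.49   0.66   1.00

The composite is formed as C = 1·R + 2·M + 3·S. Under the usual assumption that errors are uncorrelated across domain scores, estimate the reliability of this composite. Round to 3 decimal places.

0.858

Var(C) = 16.1² + 2²·18.1² + 3²·6.8² + 2·[2·16.1·18.1·0.53 + 3·16.1·6.8·0.49 + 6·18.1·6.8·0.66] = 1985.81 + 1914.45 = 3900.26.
With uncorrelated errors the cross-covariances are all true-score covariance, so they carry over unchanged; only the diagonal terms shrink to ρᵢσᵢ².
True-score variance = [16.1²·0.71 + 2²·18.1²·0.73 + 3²·6.8²·0.70] + 1914.45 = 1431.97 + 1914.45 = 3346.43.
Reliability = 3346.43 / 3900.26 = 0.858.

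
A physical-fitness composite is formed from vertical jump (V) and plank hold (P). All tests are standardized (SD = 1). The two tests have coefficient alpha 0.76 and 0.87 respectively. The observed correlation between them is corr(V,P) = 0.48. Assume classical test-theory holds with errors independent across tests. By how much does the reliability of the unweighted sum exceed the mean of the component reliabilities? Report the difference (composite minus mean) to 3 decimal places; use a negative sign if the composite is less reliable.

Var(sum) = 2 + 0.96 = 2.96; true-score variance = 1.63 + 0.96 = 2.59; composite reliability = 0.8750.
Mean component reliability = 0.8150.
Difference = 0.8750 − 0.8150 = 0.060.

0.060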